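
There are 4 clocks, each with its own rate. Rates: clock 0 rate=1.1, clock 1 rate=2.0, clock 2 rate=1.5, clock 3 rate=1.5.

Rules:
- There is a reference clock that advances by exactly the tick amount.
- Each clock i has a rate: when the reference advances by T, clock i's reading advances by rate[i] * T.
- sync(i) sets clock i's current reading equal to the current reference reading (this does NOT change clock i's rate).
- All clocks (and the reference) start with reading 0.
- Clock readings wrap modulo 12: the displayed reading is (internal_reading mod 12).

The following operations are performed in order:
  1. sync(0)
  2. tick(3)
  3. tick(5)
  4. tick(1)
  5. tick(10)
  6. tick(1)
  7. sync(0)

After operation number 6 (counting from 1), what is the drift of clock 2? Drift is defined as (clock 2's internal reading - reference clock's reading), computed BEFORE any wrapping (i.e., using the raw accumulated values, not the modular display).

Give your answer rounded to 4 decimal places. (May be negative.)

After op 1 sync(0): ref=0.0000 raw=[0.0000 0.0000 0.0000 0.0000]
After op 2 tick(3): ref=3.0000 raw=[3.3000 6.0000 4.5000 4.5000]
After op 3 tick(5): ref=8.0000 raw=[8.8000 16.0000 12.0000 12.0000]
After op 4 tick(1): ref=9.0000 raw=[9.9000 18.0000 13.5000 13.5000]
After op 5 tick(10): ref=19.0000 raw=[20.9000 38.0000 28.5000 28.5000]
After op 6 tick(1): ref=20.0000 raw=[22.0000 40.0000 30.0000 30.0000]
Drift of clock 2 after op 6: 30.0000 - 20.0000 = 10.0000

Answer: 10.0000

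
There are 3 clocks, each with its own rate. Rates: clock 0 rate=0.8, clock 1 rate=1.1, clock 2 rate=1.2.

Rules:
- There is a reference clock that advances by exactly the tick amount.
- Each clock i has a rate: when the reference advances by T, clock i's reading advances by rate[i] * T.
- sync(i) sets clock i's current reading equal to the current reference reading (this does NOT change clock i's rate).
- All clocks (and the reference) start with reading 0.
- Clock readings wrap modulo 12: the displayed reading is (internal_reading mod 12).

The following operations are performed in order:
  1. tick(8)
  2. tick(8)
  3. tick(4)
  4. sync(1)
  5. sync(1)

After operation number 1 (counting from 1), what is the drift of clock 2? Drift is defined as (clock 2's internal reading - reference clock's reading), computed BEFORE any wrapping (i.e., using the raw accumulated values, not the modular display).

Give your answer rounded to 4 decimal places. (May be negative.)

Answer: 1.6000

Derivation:
After op 1 tick(8): ref=8.0000 raw=[6.4000 8.8000 9.6000]
Drift of clock 2 after op 1: 9.6000 - 8.0000 = 1.6000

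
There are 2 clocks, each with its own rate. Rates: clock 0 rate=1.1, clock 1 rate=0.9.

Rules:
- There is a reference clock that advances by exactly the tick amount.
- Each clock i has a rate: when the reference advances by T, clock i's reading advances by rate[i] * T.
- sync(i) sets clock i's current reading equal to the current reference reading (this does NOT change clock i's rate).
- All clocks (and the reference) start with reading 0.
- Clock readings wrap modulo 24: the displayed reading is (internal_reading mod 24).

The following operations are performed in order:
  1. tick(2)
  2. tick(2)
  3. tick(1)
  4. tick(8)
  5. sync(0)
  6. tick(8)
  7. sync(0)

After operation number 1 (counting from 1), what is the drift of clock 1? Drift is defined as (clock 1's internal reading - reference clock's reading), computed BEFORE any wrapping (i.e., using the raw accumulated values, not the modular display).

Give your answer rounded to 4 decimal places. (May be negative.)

Answer: -0.2000

Derivation:
After op 1 tick(2): ref=2.0000 raw=[2.2000 1.8000]
Drift of clock 1 after op 1: 1.8000 - 2.0000 = -0.2000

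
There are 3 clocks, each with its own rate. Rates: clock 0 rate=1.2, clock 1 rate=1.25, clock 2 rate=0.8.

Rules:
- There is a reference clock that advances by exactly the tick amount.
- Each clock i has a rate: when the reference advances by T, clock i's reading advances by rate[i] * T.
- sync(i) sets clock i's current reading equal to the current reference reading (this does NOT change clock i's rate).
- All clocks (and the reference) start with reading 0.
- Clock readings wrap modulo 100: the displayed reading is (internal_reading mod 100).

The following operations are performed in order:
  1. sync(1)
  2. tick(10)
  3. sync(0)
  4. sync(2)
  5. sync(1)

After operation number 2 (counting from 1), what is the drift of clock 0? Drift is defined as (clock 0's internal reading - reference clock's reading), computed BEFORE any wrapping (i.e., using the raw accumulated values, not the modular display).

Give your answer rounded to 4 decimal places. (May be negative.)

Answer: 2.0000

Derivation:
After op 1 sync(1): ref=0.0000 raw=[0.0000 0.0000 0.0000]
After op 2 tick(10): ref=10.0000 raw=[12.0000 12.5000 8.0000]
Drift of clock 0 after op 2: 12.0000 - 10.0000 = 2.0000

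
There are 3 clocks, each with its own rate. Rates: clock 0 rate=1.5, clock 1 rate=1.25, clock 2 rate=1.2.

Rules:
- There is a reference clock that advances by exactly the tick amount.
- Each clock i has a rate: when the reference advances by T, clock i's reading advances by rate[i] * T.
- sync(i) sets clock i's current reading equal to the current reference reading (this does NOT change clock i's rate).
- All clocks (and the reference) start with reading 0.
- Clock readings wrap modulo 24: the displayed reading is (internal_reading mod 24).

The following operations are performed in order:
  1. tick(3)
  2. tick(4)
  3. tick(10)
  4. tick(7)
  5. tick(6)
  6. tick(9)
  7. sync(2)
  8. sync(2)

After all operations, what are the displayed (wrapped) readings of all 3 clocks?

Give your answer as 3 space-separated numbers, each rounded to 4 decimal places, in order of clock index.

After op 1 tick(3): ref=3.0000 raw=[4.5000 3.7500 3.6000]
After op 2 tick(4): ref=7.0000 raw=[10.5000 8.7500 8.4000]
After op 3 tick(10): ref=17.0000 raw=[25.5000 21.2500 20.4000]
After op 4 tick(7): ref=24.0000 raw=[36.0000 30.0000 28.8000]
After op 5 tick(6): ref=30.0000 raw=[45.0000 37.5000 36.0000]
After op 6 tick(9): ref=39.0000 raw=[58.5000 48.7500 46.8000]
After op 7 sync(2): ref=39.0000 raw=[58.5000 48.7500 39.0000]
After op 8 sync(2): ref=39.0000 raw=[58.5000 48.7500 39.0000]
Wrap final raw readings (mod 24): 58.5000 mod 24 = 10.5000; 48.7500 mod 24 = 0.7500; 39.0000 mod 24 = 15.0000

Answer: 10.5000 0.7500 15.0000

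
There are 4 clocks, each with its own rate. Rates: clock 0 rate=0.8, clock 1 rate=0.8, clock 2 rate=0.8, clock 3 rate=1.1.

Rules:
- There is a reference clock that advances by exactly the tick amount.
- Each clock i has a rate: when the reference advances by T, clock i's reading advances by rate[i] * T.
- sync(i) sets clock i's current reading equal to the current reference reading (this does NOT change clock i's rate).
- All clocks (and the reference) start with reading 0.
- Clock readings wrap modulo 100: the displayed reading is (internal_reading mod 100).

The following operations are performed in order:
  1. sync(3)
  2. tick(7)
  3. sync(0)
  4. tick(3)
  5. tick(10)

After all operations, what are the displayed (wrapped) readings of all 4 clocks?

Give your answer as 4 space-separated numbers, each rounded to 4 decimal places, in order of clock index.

Answer: 17.4000 16.0000 16.0000 22.0000

Derivation:
After op 1 sync(3): ref=0.0000 raw=[0.0000 0.0000 0.0000 0.0000]
After op 2 tick(7): ref=7.0000 raw=[5.6000 5.6000 5.6000 7.7000]
After op 3 sync(0): ref=7.0000 raw=[7.0000 5.6000 5.6000 7.7000]
After op 4 tick(3): ref=10.0000 raw=[9.4000 8.0000 8.0000 11.0000]
After op 5 tick(10): ref=20.0000 raw=[17.4000 16.0000 16.0000 22.0000]
Wrap final raw readings (mod 100): 17.4000 mod 100 = 17.4000; 16.0000 mod 100 = 16.0000; 16.0000 mod 100 = 16.0000; 22.0000 mod 100 = 22.0000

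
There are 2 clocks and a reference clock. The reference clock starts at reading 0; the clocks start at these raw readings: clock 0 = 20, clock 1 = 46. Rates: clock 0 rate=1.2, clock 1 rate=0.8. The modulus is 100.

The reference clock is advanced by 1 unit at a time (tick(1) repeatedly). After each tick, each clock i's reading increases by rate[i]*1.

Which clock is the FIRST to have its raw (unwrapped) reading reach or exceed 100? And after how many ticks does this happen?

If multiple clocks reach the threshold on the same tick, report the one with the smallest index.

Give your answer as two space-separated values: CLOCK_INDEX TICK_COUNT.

clock 0: start=20, rate=1.2, needs 100-20 = 80; ticks = ceil(80/1.2) = ceil(66.6667) = 67; reading at tick 67 = 20 + 1.2*67 = 100.4000
clock 1: start=46, rate=0.8, needs 100-46 = 54; ticks = ceil(54/0.8) = ceil(67.5000) = 68; reading at tick 68 = 46 + 0.8*68 = 100.4000
Minimum tick count = 67; winners = [0]; smallest index = 0

Answer: 0 67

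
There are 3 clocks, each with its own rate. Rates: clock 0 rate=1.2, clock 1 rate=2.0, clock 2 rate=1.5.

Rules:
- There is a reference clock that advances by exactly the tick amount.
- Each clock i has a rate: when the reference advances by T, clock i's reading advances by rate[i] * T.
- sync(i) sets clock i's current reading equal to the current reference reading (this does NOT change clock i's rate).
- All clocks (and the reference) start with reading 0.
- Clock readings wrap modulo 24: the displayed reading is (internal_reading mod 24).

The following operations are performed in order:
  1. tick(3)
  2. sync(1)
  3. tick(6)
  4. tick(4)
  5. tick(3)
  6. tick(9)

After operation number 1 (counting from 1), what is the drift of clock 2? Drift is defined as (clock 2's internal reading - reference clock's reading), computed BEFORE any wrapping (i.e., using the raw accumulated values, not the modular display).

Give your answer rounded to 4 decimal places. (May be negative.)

Answer: 1.5000

Derivation:
After op 1 tick(3): ref=3.0000 raw=[3.6000 6.0000 4.5000]
Drift of clock 2 after op 1: 4.5000 - 3.0000 = 1.5000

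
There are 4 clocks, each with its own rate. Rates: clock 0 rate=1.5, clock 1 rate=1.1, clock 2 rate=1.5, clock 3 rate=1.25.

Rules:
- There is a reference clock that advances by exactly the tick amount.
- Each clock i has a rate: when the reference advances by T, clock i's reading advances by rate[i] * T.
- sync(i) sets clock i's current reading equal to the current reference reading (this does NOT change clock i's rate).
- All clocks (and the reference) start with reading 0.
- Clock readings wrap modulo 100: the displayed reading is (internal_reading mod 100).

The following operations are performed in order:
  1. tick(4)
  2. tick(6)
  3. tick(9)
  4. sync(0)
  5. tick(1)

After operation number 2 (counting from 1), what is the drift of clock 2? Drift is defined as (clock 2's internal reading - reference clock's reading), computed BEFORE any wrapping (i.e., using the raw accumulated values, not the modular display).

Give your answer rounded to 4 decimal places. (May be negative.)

After op 1 tick(4): ref=4.0000 raw=[6.0000 4.4000 6.0000 5.0000]
After op 2 tick(6): ref=10.0000 raw=[15.0000 11.0000 15.0000 12.5000]
Drift of clock 2 after op 2: 15.0000 - 10.0000 = 5.0000

Answer: 5.0000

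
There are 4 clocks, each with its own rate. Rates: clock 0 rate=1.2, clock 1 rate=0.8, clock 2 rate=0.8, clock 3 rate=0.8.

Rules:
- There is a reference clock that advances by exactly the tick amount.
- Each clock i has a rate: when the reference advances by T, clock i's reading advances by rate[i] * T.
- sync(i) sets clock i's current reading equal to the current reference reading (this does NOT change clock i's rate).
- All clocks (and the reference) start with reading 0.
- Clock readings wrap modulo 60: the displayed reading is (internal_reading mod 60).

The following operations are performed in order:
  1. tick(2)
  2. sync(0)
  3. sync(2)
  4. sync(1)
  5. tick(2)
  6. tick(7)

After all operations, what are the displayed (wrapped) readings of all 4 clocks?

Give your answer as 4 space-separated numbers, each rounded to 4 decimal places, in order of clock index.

After op 1 tick(2): ref=2.0000 raw=[2.4000 1.6000 1.6000 1.6000]
After op 2 sync(0): ref=2.0000 raw=[2.0000 1.6000 1.6000 1.6000]
After op 3 sync(2): ref=2.0000 raw=[2.0000 1.6000 2.0000 1.6000]
After op 4 sync(1): ref=2.0000 raw=[2.0000 2.0000 2.0000 1.6000]
After op 5 tick(2): ref=4.0000 raw=[4.4000 3.6000 3.6000 3.2000]
After op 6 tick(7): ref=11.0000 raw=[12.8000 9.2000 9.2000 8.8000]
Wrap final raw readings (mod 60): 12.8000 mod 60 = 12.8000; 9.2000 mod 60 = 9.2000; 9.2000 mod 60 = 9.2000; 8.8000 mod 60 = 8.8000

Answer: 12.8000 9.2000 9.2000 8.8000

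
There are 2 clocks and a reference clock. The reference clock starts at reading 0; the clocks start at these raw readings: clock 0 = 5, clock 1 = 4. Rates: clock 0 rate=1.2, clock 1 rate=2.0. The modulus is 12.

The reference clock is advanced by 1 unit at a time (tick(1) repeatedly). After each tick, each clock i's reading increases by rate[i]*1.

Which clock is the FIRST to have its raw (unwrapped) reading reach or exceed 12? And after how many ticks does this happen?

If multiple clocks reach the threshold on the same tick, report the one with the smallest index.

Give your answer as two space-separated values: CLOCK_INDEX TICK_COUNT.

Answer: 1 4

Derivation:
clock 0: start=5, rate=1.2, needs 12-5 = 7; ticks = ceil(7/1.2) = ceil(5.8333) = 6; reading at tick 6 = 5 + 1.2*6 = 12.2000
clock 1: start=4, rate=2.0, needs 12-4 = 8; ticks = ceil(8/2.0) = ceil(4.0000) = 4; reading at tick 4 = 4 + 2.0*4 = 12.0000
Minimum tick count = 4; winners = [1]; smallest index = 1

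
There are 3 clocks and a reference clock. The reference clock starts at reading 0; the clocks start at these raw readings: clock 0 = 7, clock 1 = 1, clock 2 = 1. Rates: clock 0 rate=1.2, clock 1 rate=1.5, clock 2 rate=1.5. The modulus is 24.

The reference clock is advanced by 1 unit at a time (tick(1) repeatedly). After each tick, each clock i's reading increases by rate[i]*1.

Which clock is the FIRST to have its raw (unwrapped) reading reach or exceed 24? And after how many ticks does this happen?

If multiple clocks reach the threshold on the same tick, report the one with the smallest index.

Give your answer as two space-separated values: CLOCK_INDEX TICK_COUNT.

Answer: 0 15

Derivation:
clock 0: start=7, rate=1.2, needs 24-7 = 17; ticks = ceil(17/1.2) = ceil(14.1667) = 15; reading at tick 15 = 7 + 1.2*15 = 25.0000
clock 1: start=1, rate=1.5, needs 24-1 = 23; ticks = ceil(23/1.5) = ceil(15.3333) = 16; reading at tick 16 = 1 + 1.5*16 = 25.0000
clock 2: start=1, rate=1.5, needs 24-1 = 23; ticks = ceil(23/1.5) = ceil(15.3333) = 16; reading at tick 16 = 1 + 1.5*16 = 25.0000
Minimum tick count = 15; winners = [0]; smallest index = 0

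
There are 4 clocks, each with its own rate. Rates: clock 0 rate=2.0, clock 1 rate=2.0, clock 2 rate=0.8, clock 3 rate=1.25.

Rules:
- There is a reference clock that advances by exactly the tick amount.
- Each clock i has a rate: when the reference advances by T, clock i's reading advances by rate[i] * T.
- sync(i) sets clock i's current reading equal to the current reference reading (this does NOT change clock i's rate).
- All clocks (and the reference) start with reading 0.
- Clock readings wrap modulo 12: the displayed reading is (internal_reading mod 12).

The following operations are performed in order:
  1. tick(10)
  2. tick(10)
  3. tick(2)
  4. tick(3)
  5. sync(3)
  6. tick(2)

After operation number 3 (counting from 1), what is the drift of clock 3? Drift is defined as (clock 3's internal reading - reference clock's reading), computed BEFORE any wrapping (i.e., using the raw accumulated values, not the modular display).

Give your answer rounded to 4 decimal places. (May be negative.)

Answer: 5.5000

Derivation:
After op 1 tick(10): ref=10.0000 raw=[20.0000 20.0000 8.0000 12.5000]
After op 2 tick(10): ref=20.0000 raw=[40.0000 40.0000 16.0000 25.0000]
After op 3 tick(2): ref=22.0000 raw=[44.0000 44.0000 17.6000 27.5000]
Drift of clock 3 after op 3: 27.5000 - 22.0000 = 5.5000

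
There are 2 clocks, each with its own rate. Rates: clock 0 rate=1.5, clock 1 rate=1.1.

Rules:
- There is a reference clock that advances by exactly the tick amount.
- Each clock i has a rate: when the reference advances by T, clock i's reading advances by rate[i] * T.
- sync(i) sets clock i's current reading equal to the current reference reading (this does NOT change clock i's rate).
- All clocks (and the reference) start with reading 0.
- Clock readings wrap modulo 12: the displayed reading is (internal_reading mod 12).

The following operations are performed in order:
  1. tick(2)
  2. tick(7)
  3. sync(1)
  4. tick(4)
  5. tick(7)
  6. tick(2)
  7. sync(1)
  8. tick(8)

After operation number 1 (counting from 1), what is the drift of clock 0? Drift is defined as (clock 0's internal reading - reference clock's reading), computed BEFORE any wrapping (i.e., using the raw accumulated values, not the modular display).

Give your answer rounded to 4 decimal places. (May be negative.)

Answer: 1.0000

Derivation:
After op 1 tick(2): ref=2.0000 raw=[3.0000 2.2000]
Drift of clock 0 after op 1: 3.0000 - 2.0000 = 1.0000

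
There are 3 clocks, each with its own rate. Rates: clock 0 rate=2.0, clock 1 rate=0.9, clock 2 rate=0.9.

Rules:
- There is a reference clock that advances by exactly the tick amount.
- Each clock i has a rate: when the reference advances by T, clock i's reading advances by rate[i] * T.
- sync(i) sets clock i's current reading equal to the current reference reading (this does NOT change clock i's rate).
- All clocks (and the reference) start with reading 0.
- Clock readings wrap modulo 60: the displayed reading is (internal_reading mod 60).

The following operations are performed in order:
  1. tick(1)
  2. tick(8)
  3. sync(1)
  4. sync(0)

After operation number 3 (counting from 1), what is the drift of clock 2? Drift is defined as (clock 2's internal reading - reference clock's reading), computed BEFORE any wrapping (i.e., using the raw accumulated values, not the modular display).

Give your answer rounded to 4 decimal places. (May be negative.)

After op 1 tick(1): ref=1.0000 raw=[2.0000 0.9000 0.9000]
After op 2 tick(8): ref=9.0000 raw=[18.0000 8.1000 8.1000]
After op 3 sync(1): ref=9.0000 raw=[18.0000 9.0000 8.1000]
Drift of clock 2 after op 3: 8.1000 - 9.0000 = -0.9000

Answer: -0.9000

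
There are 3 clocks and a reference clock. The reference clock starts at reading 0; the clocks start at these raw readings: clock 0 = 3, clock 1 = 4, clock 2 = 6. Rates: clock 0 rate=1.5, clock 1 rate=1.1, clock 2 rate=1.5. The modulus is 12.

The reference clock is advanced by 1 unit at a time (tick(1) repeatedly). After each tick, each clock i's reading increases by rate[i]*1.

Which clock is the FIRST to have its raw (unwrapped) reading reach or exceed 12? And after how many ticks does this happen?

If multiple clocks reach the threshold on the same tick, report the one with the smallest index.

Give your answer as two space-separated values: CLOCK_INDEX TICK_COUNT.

clock 0: start=3, rate=1.5, needs 12-3 = 9; ticks = ceil(9/1.5) = ceil(6.0000) = 6; reading at tick 6 = 3 + 1.5*6 = 12.0000
clock 1: start=4, rate=1.1, needs 12-4 = 8; ticks = ceil(8/1.1) = ceil(7.2727) = 8; reading at tick 8 = 4 + 1.1*8 = 12.8000
clock 2: start=6, rate=1.5, needs 12-6 = 6; ticks = ceil(6/1.5) = ceil(4.0000) = 4; reading at tick 4 = 6 + 1.5*4 = 12.0000
Minimum tick count = 4; winners = [2]; smallest index = 2

Answer: 2 4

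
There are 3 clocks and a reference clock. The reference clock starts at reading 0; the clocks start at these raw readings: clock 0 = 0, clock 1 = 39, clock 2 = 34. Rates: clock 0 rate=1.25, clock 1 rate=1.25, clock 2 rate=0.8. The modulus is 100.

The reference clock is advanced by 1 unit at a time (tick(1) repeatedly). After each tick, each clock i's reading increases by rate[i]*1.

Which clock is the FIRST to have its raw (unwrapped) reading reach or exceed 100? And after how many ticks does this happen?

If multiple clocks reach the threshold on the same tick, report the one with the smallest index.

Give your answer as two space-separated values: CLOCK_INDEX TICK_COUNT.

clock 0: start=0, rate=1.25, needs 100-0 = 100; ticks = ceil(100/1.25) = ceil(80.0000) = 80; reading at tick 80 = 0 + 1.25*80 = 100.0000
clock 1: start=39, rate=1.25, needs 100-39 = 61; ticks = ceil(61/1.25) = ceil(48.8000) = 49; reading at tick 49 = 39 + 1.25*49 = 100.2500
clock 2: start=34, rate=0.8, needs 100-34 = 66; ticks = ceil(66/0.8) = ceil(82.5000) = 83; reading at tick 83 = 34 + 0.8*83 = 100.4000
Minimum tick count = 49; winners = [1]; smallest index = 1

Answer: 1 49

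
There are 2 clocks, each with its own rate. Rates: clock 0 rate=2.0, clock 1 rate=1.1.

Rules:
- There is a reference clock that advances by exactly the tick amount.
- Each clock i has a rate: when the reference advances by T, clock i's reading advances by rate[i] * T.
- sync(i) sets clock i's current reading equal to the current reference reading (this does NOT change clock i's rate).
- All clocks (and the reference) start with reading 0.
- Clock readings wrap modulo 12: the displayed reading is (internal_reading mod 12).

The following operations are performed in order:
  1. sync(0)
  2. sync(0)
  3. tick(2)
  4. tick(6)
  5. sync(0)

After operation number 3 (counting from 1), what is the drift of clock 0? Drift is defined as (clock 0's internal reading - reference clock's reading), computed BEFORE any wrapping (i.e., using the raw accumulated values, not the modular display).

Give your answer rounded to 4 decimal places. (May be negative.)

Answer: 2.0000

Derivation:
After op 1 sync(0): ref=0.0000 raw=[0.0000 0.0000]
After op 2 sync(0): ref=0.0000 raw=[0.0000 0.0000]
After op 3 tick(2): ref=2.0000 raw=[4.0000 2.2000]
Drift of clock 0 after op 3: 4.0000 - 2.0000 = 2.0000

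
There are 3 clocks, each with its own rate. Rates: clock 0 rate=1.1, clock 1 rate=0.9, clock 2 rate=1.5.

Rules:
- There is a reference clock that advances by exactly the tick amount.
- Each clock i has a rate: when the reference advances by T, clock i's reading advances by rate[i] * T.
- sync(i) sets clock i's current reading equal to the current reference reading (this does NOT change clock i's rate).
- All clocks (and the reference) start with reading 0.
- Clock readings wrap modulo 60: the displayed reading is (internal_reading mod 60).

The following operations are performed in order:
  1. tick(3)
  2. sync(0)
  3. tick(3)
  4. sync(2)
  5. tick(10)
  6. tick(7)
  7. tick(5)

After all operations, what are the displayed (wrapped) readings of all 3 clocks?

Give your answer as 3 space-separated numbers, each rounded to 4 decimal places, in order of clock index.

Answer: 30.5000 25.2000 39.0000

Derivation:
After op 1 tick(3): ref=3.0000 raw=[3.3000 2.7000 4.5000]
After op 2 sync(0): ref=3.0000 raw=[3.0000 2.7000 4.5000]
After op 3 tick(3): ref=6.0000 raw=[6.3000 5.4000 9.0000]
After op 4 sync(2): ref=6.0000 raw=[6.3000 5.4000 6.0000]
After op 5 tick(10): ref=16.0000 raw=[17.3000 14.4000 21.0000]
After op 6 tick(7): ref=23.0000 raw=[25.0000 20.7000 31.5000]
After op 7 tick(5): ref=28.0000 raw=[30.5000 25.2000 39.0000]
Wrap final raw readings (mod 60): 30.5000 mod 60 = 30.5000; 25.2000 mod 60 = 25.2000; 39.0000 mod 60 = 39.0000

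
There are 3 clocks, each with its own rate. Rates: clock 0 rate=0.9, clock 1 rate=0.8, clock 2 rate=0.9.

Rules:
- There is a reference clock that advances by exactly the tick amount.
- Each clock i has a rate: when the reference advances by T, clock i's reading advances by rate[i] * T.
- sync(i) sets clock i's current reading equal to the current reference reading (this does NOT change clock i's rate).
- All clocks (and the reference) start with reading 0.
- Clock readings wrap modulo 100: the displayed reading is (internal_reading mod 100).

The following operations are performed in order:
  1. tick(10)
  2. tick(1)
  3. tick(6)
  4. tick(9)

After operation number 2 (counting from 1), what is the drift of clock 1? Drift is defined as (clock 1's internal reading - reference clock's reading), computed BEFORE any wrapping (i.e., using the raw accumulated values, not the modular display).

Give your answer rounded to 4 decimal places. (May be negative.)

After op 1 tick(10): ref=10.0000 raw=[9.0000 8.0000 9.0000]
After op 2 tick(1): ref=11.0000 raw=[9.9000 8.8000 9.9000]
Drift of clock 1 after op 2: 8.8000 - 11.0000 = -2.2000

Answer: -2.2000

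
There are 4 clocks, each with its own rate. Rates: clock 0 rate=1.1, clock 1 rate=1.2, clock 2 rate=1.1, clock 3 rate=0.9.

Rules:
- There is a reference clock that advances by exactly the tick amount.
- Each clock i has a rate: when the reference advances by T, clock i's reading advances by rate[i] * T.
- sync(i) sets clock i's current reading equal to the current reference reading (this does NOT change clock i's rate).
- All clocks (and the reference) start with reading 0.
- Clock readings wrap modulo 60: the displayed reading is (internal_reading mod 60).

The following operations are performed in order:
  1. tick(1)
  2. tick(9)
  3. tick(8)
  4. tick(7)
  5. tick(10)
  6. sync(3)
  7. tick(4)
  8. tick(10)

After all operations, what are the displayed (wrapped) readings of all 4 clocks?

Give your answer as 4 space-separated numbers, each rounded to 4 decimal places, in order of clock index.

After op 1 tick(1): ref=1.0000 raw=[1.1000 1.2000 1.1000 0.9000]
After op 2 tick(9): ref=10.0000 raw=[11.0000 12.0000 11.0000 9.0000]
After op 3 tick(8): ref=18.0000 raw=[19.8000 21.6000 19.8000 16.2000]
After op 4 tick(7): ref=25.0000 raw=[27.5000 30.0000 27.5000 22.5000]
After op 5 tick(10): ref=35.0000 raw=[38.5000 42.0000 38.5000 31.5000]
After op 6 sync(3): ref=35.0000 raw=[38.5000 42.0000 38.5000 35.0000]
After op 7 tick(4): ref=39.0000 raw=[42.9000 46.8000 42.9000 38.6000]
After op 8 tick(10): ref=49.0000 raw=[53.9000 58.8000 53.9000 47.6000]
Wrap final raw readings (mod 60): 53.9000 mod 60 = 53.9000; 58.8000 mod 60 = 58.8000; 53.9000 mod 60 = 53.9000; 47.6000 mod 60 = 47.6000

Answer: 53.9000 58.8000 53.9000 47.6000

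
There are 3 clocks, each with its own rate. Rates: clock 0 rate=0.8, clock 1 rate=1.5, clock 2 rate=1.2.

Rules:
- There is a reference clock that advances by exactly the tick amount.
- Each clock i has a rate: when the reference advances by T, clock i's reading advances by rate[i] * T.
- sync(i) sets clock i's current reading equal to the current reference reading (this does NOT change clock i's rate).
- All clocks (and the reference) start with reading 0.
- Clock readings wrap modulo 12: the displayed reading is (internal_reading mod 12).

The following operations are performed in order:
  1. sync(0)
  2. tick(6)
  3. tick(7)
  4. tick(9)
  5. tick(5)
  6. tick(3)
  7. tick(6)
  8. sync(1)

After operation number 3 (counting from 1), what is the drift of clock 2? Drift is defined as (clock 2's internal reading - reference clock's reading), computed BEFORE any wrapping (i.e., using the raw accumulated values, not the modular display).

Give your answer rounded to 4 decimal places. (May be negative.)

After op 1 sync(0): ref=0.0000 raw=[0.0000 0.0000 0.0000]
After op 2 tick(6): ref=6.0000 raw=[4.8000 9.0000 7.2000]
After op 3 tick(7): ref=13.0000 raw=[10.4000 19.5000 15.6000]
Drift of clock 2 after op 3: 15.6000 - 13.0000 = 2.6000

Answer: 2.6000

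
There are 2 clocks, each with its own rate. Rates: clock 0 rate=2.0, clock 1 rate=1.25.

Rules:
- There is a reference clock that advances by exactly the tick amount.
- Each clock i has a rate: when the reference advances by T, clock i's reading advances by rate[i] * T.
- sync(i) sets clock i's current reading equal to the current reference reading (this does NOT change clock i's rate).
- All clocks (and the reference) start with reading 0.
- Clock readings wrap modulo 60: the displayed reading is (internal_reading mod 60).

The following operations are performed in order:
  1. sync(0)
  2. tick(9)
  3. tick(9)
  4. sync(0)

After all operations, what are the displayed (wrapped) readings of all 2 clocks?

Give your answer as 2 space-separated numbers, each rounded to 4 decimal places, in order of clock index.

After op 1 sync(0): ref=0.0000 raw=[0.0000 0.0000]
After op 2 tick(9): ref=9.0000 raw=[18.0000 11.2500]
After op 3 tick(9): ref=18.0000 raw=[36.0000 22.5000]
After op 4 sync(0): ref=18.0000 raw=[18.0000 22.5000]
Wrap final raw readings (mod 60): 18.0000 mod 60 = 18.0000; 22.5000 mod 60 = 22.5000

Answer: 18.0000 22.5000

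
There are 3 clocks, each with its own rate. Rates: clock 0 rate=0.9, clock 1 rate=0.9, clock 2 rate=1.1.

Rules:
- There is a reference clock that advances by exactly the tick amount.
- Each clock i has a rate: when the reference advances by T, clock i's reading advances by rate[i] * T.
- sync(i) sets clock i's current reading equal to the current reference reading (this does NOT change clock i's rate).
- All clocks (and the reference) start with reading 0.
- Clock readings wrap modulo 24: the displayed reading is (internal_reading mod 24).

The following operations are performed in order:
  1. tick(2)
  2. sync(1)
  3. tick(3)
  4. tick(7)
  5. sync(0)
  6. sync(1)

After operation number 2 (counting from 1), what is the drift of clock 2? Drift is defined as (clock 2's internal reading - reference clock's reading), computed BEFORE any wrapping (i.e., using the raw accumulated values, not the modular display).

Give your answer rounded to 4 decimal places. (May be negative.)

After op 1 tick(2): ref=2.0000 raw=[1.8000 1.8000 2.2000]
After op 2 sync(1): ref=2.0000 raw=[1.8000 2.0000 2.2000]
Drift of clock 2 after op 2: 2.2000 - 2.0000 = 0.2000

Answer: 0.2000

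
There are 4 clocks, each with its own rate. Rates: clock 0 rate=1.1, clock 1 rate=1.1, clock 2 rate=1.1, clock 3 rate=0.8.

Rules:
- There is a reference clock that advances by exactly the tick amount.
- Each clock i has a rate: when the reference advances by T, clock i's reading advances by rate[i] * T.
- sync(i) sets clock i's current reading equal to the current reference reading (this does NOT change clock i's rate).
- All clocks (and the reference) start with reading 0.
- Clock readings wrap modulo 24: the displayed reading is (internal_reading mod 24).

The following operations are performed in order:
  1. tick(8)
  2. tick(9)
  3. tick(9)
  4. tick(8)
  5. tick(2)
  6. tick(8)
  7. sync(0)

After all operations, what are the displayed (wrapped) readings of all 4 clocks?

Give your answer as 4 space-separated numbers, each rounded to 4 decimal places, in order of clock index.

Answer: 20.0000 0.4000 0.4000 11.2000

Derivation:
After op 1 tick(8): ref=8.0000 raw=[8.8000 8.8000 8.8000 6.4000]
After op 2 tick(9): ref=17.0000 raw=[18.7000 18.7000 18.7000 13.6000]
After op 3 tick(9): ref=26.0000 raw=[28.6000 28.6000 28.6000 20.8000]
After op 4 tick(8): ref=34.0000 raw=[37.4000 37.4000 37.4000 27.2000]
After op 5 tick(2): ref=36.0000 raw=[39.6000 39.6000 39.6000 28.8000]
After op 6 tick(8): ref=44.0000 raw=[48.4000 48.4000 48.4000 35.2000]
After op 7 sync(0): ref=44.0000 raw=[44.0000 48.4000 48.4000 35.2000]
Wrap final raw readings (mod 24): 44.0000 mod 24 = 20.0000; 48.4000 mod 24 = 0.4000; 48.4000 mod 24 = 0.4000; 35.2000 mod 24 = 11.2000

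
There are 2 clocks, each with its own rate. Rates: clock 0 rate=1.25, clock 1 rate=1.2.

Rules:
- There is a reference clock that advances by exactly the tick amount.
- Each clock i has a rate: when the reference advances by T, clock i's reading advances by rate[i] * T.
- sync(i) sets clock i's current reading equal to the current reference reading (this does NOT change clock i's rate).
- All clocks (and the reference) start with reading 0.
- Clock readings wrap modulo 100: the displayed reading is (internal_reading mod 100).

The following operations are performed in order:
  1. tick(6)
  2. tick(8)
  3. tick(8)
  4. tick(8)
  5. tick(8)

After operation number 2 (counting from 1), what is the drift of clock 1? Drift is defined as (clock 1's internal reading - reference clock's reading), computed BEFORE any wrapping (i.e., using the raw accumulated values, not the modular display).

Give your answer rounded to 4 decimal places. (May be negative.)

After op 1 tick(6): ref=6.0000 raw=[7.5000 7.2000]
After op 2 tick(8): ref=14.0000 raw=[17.5000 16.8000]
Drift of clock 1 after op 2: 16.8000 - 14.0000 = 2.8000

Answer: 2.8000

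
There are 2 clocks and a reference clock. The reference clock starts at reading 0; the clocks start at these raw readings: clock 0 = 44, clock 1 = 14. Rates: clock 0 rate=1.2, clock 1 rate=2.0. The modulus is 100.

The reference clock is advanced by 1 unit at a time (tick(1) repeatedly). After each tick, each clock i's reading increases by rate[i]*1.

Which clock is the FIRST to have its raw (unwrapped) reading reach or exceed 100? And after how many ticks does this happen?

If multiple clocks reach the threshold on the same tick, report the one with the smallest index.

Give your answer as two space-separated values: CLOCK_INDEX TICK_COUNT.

Answer: 1 43

Derivation:
clock 0: start=44, rate=1.2, needs 100-44 = 56; ticks = ceil(56/1.2) = ceil(46.6667) = 47; reading at tick 47 = 44 + 1.2*47 = 100.4000
clock 1: start=14, rate=2.0, needs 100-14 = 86; ticks = ceil(86/2.0) = ceil(43.0000) = 43; reading at tick 43 = 14 + 2.0*43 = 100.0000
Minimum tick count = 43; winners = [1]; smallest index = 1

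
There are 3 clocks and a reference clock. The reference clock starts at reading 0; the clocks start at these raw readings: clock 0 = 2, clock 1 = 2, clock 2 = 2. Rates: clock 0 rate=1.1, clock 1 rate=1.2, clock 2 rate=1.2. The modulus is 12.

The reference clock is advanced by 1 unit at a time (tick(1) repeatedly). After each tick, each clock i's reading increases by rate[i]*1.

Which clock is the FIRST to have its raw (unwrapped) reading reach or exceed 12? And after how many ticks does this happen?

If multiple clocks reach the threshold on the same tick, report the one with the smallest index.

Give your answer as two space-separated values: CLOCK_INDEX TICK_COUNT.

clock 0: start=2, rate=1.1, needs 12-2 = 10; ticks = ceil(10/1.1) = ceil(9.0909) = 10; reading at tick 10 = 2 + 1.1*10 = 13.0000
clock 1: start=2, rate=1.2, needs 12-2 = 10; ticks = ceil(10/1.2) = ceil(8.3333) = 9; reading at tick 9 = 2 + 1.2*9 = 12.8000
clock 2: start=2, rate=1.2, needs 12-2 = 10; ticks = ceil(10/1.2) = ceil(8.3333) = 9; reading at tick 9 = 2 + 1.2*9 = 12.8000
Minimum tick count = 9; winners = [1, 2]; smallest index = 1

Answer: 1 9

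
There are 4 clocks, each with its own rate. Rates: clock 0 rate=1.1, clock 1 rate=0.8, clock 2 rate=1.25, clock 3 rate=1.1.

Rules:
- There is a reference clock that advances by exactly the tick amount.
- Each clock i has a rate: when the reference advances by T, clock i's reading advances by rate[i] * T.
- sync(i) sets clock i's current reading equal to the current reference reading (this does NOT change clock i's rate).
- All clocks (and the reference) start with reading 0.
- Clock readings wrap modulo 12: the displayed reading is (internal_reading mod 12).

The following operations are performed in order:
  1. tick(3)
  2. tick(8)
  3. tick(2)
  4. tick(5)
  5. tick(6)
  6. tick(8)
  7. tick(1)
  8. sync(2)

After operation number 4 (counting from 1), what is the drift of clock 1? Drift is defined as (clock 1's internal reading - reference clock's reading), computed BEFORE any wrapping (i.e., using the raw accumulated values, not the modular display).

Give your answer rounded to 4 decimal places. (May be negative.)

Answer: -3.6000

Derivation:
After op 1 tick(3): ref=3.0000 raw=[3.3000 2.4000 3.7500 3.3000]
After op 2 tick(8): ref=11.0000 raw=[12.1000 8.8000 13.7500 12.1000]
After op 3 tick(2): ref=13.0000 raw=[14.3000 10.4000 16.2500 14.3000]
After op 4 tick(5): ref=18.0000 raw=[19.8000 14.4000 22.5000 19.8000]
Drift of clock 1 after op 4: 14.4000 - 18.0000 = -3.6000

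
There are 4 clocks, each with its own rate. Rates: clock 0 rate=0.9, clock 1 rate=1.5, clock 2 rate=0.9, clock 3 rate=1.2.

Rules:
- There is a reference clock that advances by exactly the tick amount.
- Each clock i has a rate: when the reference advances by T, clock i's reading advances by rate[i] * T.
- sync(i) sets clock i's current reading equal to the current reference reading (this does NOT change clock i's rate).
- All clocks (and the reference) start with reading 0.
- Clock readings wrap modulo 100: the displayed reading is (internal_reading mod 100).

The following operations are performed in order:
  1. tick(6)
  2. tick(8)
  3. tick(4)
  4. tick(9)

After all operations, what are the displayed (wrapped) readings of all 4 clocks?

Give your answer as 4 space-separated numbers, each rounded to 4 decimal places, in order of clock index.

Answer: 24.3000 40.5000 24.3000 32.4000

Derivation:
After op 1 tick(6): ref=6.0000 raw=[5.4000 9.0000 5.4000 7.2000]
After op 2 tick(8): ref=14.0000 raw=[12.6000 21.0000 12.6000 16.8000]
After op 3 tick(4): ref=18.0000 raw=[16.2000 27.0000 16.2000 21.6000]
After op 4 tick(9): ref=27.0000 raw=[24.3000 40.5000 24.3000 32.4000]
Wrap final raw readings (mod 100): 24.3000 mod 100 = 24.3000; 40.5000 mod 100 = 40.5000; 24.3000 mod 100 = 24.3000; 32.4000 mod 100 = 32.4000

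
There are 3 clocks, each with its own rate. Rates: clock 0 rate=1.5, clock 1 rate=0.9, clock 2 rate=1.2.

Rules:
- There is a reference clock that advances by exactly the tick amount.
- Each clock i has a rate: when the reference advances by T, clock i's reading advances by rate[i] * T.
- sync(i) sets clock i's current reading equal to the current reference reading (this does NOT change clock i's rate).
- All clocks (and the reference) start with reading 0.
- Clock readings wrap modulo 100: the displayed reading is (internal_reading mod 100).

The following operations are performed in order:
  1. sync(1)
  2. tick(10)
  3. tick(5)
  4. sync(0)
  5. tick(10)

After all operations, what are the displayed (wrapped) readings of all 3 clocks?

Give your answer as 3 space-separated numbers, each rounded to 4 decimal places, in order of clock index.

Answer: 30.0000 22.5000 30.0000

Derivation:
After op 1 sync(1): ref=0.0000 raw=[0.0000 0.0000 0.0000]
After op 2 tick(10): ref=10.0000 raw=[15.0000 9.0000 12.0000]
After op 3 tick(5): ref=15.0000 raw=[22.5000 13.5000 18.0000]
After op 4 sync(0): ref=15.0000 raw=[15.0000 13.5000 18.0000]
After op 5 tick(10): ref=25.0000 raw=[30.0000 22.5000 30.0000]
Wrap final raw readings (mod 100): 30.0000 mod 100 = 30.0000; 22.5000 mod 100 = 22.5000; 30.0000 mod 100 = 30.0000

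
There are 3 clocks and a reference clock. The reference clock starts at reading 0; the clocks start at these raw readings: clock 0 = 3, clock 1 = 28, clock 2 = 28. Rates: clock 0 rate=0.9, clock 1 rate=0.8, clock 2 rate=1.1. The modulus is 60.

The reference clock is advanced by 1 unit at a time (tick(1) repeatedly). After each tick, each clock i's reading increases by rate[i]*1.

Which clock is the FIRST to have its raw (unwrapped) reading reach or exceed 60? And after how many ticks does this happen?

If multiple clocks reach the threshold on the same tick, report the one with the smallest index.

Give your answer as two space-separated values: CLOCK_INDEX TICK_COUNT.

clock 0: start=3, rate=0.9, needs 60-3 = 57; ticks = ceil(57/0.9) = ceil(63.3333) = 64; reading at tick 64 = 3 + 0.9*64 = 60.6000
clock 1: start=28, rate=0.8, needs 60-28 = 32; ticks = ceil(32/0.8) = ceil(40.0000) = 40; reading at tick 40 = 28 + 0.8*40 = 60.0000
clock 2: start=28, rate=1.1, needs 60-28 = 32; ticks = ceil(32/1.1) = ceil(29.0909) = 30; reading at tick 30 = 28 + 1.1*30 = 61.0000
Minimum tick count = 30; winners = [2]; smallest index = 2

Answer: 2 30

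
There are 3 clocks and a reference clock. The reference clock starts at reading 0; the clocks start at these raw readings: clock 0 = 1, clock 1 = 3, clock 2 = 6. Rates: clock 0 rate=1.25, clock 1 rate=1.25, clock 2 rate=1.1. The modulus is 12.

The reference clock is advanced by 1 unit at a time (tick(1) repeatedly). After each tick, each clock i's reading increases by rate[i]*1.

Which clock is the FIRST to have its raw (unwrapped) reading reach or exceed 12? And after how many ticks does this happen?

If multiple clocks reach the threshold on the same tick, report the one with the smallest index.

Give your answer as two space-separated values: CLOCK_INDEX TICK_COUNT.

clock 0: start=1, rate=1.25, needs 12-1 = 11; ticks = ceil(11/1.25) = ceil(8.8000) = 9; reading at tick 9 = 1 + 1.25*9 = 12.2500
clock 1: start=3, rate=1.25, needs 12-3 = 9; ticks = ceil(9/1.25) = ceil(7.2000) = 8; reading at tick 8 = 3 + 1.25*8 = 13.0000
clock 2: start=6, rate=1.1, needs 12-6 = 6; ticks = ceil(6/1.1) = ceil(5.4545) = 6; reading at tick 6 = 6 + 1.1*6 = 12.6000
Minimum tick count = 6; winners = [2]; smallest index = 2

Answer: 2 6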